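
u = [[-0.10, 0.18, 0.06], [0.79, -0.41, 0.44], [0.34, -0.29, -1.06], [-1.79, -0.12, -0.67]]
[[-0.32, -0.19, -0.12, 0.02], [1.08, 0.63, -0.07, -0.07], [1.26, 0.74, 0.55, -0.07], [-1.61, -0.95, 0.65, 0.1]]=u@ [[1.17, 0.69, -0.17, -0.07], [-0.96, -0.56, -0.60, 0.06], [-0.55, -0.32, -0.41, 0.03]]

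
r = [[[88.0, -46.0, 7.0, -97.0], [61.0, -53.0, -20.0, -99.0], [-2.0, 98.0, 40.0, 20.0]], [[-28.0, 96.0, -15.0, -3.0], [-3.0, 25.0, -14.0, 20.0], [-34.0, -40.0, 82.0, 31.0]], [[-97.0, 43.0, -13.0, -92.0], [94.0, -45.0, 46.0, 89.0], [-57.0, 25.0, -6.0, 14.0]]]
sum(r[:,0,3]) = -192.0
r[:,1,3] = [-99.0, 20.0, 89.0]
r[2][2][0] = -57.0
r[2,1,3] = 89.0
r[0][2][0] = -2.0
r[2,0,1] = 43.0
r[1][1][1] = 25.0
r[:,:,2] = [[7.0, -20.0, 40.0], [-15.0, -14.0, 82.0], [-13.0, 46.0, -6.0]]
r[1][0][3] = -3.0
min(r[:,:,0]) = -97.0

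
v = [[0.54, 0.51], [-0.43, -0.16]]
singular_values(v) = [0.86, 0.15]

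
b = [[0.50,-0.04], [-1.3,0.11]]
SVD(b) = [[-0.36, 0.93], [0.93, 0.36]] @ diag([1.3977465411673655, 0.002146311875323568]) @ [[-1.0,  0.08],  [0.08,  1.00]]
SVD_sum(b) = [[0.50, -0.04], [-1.3, 0.11]] + [[0.00, 0.00], [0.0, 0.00]]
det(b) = 0.00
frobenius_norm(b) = 1.40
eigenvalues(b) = [0.61, 0.0]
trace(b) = 0.61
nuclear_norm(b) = 1.40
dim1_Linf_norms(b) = [0.5, 1.3]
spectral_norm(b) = 1.40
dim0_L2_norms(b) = [1.39, 0.12]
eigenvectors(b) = [[0.36, 0.08],  [-0.93, 1.0]]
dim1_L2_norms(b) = [0.5, 1.3]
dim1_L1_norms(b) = [0.54, 1.41]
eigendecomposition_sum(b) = [[0.5, -0.04], [-1.31, 0.11]] + [[0.0,0.00], [0.01,0.0]]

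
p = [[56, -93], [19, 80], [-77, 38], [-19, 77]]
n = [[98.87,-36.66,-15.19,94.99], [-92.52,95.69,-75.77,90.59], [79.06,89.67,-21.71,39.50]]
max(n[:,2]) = -15.19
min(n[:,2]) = -75.77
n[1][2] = -75.77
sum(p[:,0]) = -21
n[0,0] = 98.87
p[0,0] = 56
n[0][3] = 94.99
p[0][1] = -93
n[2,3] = 39.5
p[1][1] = 80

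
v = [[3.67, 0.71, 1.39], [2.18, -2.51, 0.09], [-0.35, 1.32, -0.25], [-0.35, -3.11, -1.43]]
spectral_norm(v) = 4.56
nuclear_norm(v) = 9.58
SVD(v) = [[-0.71, 0.52, -0.26], [-0.66, -0.33, 0.15], [0.2, 0.21, -0.83], [-0.15, -0.76, -0.47]] @ diag([4.558269726062812, 4.427804683922542, 0.591035350459558]) @ [[-0.89, 0.41, -0.19], [0.31, 0.87, 0.39], [-0.33, -0.29, 0.90]]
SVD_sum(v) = [[2.89,-1.33,0.63],  [2.66,-1.23,0.58],  [-0.8,0.37,-0.17],  [0.61,-0.28,0.13]] + [[0.72, 2.0, 0.90],[-0.46, -1.26, -0.57],[0.29, 0.81, 0.36],[-1.05, -2.91, -1.31]] + [[0.05, 0.04, -0.14], [-0.03, -0.02, 0.08], [0.16, 0.14, -0.44], [0.09, 0.08, -0.25]]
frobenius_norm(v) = 6.38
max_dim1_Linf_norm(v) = 3.67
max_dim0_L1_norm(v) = 7.65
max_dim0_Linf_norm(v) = 3.67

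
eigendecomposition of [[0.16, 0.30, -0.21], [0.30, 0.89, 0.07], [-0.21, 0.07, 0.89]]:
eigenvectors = [[-0.91, 0.36, -0.2], [0.33, 0.93, 0.17], [-0.24, -0.09, 0.97]]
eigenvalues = [-0.0, 1.0, 0.94]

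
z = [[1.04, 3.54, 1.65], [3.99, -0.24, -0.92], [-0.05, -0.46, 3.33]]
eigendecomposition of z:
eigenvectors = [[(0.63+0j),(0.53+0.11j),0.53-0.11j], [(-0.78+0j),0.63+0.00j,(0.63-0j)], [(-0.05+0j),-0.48+0.28j,-0.48-0.28j]]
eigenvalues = [(-3.5+0j), (3.81+0.29j), (3.81-0.29j)]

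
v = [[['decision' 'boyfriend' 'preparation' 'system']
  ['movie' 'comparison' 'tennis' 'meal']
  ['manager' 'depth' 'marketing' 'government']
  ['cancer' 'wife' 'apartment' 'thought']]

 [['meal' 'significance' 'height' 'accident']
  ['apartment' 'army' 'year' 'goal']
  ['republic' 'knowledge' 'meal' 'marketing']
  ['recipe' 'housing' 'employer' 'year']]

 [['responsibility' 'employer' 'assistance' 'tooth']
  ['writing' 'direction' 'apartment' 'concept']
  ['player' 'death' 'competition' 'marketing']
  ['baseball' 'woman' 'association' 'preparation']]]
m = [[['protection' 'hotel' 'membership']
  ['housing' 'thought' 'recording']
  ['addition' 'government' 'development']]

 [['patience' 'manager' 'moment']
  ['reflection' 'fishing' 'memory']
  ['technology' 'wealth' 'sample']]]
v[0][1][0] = 'movie'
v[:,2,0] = ['manager', 'republic', 'player']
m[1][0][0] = 'patience'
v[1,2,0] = 'republic'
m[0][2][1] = 'government'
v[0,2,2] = 'marketing'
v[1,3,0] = 'recipe'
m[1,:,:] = [['patience', 'manager', 'moment'], ['reflection', 'fishing', 'memory'], ['technology', 'wealth', 'sample']]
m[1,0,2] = 'moment'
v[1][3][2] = 'employer'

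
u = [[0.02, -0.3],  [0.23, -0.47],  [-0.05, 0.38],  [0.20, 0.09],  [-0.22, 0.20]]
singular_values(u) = [0.75, 0.29]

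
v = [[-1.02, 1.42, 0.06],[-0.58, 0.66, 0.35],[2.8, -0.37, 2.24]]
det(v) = 1.498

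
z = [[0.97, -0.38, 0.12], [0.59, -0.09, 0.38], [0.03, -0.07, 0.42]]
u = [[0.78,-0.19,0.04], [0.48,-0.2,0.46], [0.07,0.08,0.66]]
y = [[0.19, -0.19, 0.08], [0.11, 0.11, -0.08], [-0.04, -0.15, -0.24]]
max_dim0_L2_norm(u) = 0.92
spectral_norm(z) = 1.24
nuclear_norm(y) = 0.74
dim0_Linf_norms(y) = [0.19, 0.19, 0.24]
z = u + y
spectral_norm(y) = 0.29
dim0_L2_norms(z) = [1.14, 0.4, 0.58]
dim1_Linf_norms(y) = [0.19, 0.11, 0.24]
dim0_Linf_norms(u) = [0.78, 0.2, 0.66]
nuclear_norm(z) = 1.84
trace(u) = 1.24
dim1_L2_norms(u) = [0.8, 0.69, 0.67]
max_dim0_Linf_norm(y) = 0.24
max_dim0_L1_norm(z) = 1.59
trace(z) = 1.30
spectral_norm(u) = 1.05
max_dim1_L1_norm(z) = 1.47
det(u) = -0.08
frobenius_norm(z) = 1.34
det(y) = -0.01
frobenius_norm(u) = 1.25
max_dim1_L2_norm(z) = 1.05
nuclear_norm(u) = 1.83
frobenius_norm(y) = 0.44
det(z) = 0.07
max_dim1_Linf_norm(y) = 0.24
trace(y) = 0.06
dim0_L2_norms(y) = [0.22, 0.27, 0.27]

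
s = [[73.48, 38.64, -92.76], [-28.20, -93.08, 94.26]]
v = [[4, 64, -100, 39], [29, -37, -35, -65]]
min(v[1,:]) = -65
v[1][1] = -37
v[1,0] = 29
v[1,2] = -35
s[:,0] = [73.48, -28.2]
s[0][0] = 73.48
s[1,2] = 94.26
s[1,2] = 94.26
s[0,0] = 73.48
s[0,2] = -92.76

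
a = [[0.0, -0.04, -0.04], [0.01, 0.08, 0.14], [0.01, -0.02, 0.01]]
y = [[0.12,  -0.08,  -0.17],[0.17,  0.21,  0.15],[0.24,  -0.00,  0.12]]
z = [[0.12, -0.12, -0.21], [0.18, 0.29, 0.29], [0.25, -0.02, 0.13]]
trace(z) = 0.54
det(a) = -0.00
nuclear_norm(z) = 0.90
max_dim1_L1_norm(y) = 0.53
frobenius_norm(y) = 0.47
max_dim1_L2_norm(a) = 0.16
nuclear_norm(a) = 0.20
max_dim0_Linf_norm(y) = 0.24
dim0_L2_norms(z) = [0.33, 0.31, 0.38]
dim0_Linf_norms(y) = [0.24, 0.21, 0.17]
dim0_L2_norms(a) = [0.01, 0.09, 0.15]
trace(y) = 0.45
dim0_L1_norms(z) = [0.55, 0.43, 0.63]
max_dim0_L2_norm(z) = 0.38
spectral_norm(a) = 0.17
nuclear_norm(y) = 0.74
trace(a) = 0.09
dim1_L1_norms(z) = [0.45, 0.76, 0.4]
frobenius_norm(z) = 0.59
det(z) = 0.02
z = a + y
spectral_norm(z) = 0.51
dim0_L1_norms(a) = [0.02, 0.14, 0.19]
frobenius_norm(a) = 0.17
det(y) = 0.01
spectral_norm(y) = 0.38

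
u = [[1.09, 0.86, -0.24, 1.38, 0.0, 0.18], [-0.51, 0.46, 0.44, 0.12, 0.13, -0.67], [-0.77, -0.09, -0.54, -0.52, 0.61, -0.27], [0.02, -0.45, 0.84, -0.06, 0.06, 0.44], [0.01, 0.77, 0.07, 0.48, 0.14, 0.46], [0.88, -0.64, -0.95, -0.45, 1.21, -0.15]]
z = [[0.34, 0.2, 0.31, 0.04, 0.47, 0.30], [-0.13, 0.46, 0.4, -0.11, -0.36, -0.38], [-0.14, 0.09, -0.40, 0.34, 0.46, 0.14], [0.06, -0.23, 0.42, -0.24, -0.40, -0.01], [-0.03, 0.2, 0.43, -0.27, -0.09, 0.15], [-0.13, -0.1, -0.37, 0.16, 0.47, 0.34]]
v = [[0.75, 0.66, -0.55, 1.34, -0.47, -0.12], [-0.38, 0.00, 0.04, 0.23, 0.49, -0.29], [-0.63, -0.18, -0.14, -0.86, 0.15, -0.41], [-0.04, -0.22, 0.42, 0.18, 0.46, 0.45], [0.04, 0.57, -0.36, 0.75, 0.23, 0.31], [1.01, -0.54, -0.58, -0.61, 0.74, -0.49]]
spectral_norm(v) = 2.29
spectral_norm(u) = 2.33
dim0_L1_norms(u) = [3.28, 3.27, 3.08, 3.01, 2.15, 2.17]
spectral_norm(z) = 1.39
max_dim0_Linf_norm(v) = 1.34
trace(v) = 0.53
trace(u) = 0.94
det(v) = 0.06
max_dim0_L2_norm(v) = 1.89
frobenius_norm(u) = 3.55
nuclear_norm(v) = 6.28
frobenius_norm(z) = 1.75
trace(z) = 0.41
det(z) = 0.00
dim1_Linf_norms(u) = [1.38, 0.67, 0.77, 0.84, 0.77, 1.21]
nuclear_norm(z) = 3.27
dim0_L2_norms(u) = [1.68, 1.47, 1.47, 1.62, 1.37, 0.99]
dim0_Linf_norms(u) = [1.09, 0.86, 0.95, 1.38, 1.21, 0.67]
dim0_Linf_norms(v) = [1.01, 0.66, 0.58, 1.34, 0.74, 0.49]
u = z + v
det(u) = 0.76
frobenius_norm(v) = 3.14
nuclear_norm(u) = 7.44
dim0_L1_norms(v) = [2.85, 2.17, 2.09, 3.97, 2.54, 2.07]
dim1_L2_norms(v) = [1.83, 0.72, 1.17, 0.82, 1.08, 1.68]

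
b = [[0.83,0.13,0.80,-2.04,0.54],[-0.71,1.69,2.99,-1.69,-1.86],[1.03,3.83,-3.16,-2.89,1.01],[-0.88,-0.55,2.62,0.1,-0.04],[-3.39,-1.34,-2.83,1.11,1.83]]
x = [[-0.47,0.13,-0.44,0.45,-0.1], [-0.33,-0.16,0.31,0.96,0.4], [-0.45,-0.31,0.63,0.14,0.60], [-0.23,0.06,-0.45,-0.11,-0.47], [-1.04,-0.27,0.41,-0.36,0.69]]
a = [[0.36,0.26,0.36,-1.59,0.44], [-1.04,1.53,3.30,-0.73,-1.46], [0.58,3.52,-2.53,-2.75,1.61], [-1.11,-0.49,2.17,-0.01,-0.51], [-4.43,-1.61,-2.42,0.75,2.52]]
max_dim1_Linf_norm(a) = 4.43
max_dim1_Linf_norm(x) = 1.04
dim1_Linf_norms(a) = [1.59, 3.3, 3.52, 2.17, 4.43]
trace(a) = 1.87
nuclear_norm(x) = 4.07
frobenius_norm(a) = 9.53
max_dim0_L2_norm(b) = 5.87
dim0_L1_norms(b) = [6.84, 7.54, 12.4, 7.83, 5.28]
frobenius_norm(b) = 9.66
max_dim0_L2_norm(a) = 5.29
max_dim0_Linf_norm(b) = 3.83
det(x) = -0.00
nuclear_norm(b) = 18.26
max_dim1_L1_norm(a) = 11.73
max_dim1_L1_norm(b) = 11.92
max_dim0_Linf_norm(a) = 4.43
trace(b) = 1.29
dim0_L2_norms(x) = [1.29, 0.46, 1.03, 1.13, 1.11]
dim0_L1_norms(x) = [2.52, 0.93, 2.24, 2.02, 2.26]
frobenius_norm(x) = 2.33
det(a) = -20.95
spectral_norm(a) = 6.40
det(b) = -156.47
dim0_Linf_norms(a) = [4.43, 3.52, 3.3, 2.75, 2.52]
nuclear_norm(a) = 17.43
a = x + b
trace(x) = 0.58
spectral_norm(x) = 1.80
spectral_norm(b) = 6.41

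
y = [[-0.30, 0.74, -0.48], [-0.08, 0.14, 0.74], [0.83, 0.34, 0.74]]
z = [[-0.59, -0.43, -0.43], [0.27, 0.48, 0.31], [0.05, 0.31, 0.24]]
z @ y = [[-0.15,  -0.64,  -0.35], [0.14,  0.37,  0.46], [0.16,  0.16,  0.38]]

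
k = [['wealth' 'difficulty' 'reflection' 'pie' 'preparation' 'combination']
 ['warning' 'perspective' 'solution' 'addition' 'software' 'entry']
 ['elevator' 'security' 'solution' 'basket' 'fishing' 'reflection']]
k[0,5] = 'combination'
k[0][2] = 'reflection'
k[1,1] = 'perspective'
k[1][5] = 'entry'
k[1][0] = 'warning'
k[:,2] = ['reflection', 'solution', 'solution']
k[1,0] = 'warning'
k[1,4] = 'software'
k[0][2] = 'reflection'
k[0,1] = 'difficulty'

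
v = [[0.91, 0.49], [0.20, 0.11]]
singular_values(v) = [1.06, 0.0]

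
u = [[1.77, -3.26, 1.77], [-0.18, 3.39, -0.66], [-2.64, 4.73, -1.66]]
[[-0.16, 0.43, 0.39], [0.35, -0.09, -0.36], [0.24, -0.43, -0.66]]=u @ [[0.1,0.06,0.09], [0.11,0.02,-0.12], [0.01,0.22,-0.09]]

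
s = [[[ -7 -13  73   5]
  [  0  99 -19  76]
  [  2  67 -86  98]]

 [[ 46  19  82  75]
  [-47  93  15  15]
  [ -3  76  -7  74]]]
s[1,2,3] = 74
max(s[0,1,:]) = 99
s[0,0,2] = 73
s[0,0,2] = 73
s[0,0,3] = 5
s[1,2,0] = -3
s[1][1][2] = 15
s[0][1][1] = 99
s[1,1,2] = 15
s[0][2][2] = -86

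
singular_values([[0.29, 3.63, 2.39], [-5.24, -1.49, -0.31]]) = [5.81, 3.87]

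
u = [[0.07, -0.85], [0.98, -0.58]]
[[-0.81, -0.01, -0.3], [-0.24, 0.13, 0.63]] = u@[[0.34, 0.15, 0.9], [0.98, 0.03, 0.43]]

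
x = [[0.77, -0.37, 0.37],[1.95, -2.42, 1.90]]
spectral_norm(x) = 3.74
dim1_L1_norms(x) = [1.51, 6.27]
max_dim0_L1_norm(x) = 2.79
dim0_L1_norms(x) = [2.72, 2.79, 2.27]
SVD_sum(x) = [[0.48, -0.56, 0.44],[2.02, -2.38, 1.88]] + [[0.29, 0.19, -0.07], [-0.07, -0.04, 0.02]]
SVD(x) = [[-0.23, -0.97],[-0.97, 0.23]] @ diag([3.7417308699553664, 0.36749162823532555]) @ [[-0.55, 0.65, -0.52], [-0.82, -0.53, 0.21]]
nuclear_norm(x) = 4.11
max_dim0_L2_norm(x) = 2.45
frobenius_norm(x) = 3.76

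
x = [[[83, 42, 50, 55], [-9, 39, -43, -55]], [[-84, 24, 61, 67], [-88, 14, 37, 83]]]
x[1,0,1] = 24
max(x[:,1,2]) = 37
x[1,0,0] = -84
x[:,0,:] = [[83, 42, 50, 55], [-84, 24, 61, 67]]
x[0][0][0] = 83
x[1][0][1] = 24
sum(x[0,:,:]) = 162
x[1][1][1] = 14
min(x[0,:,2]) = -43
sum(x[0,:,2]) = 7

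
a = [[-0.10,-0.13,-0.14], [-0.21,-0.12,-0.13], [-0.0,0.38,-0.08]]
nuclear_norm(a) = 0.78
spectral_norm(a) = 0.43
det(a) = 0.01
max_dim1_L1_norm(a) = 0.46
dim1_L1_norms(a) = [0.37, 0.46, 0.46]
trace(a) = -0.30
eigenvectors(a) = [[(0.69+0j), 0.09-0.39j, 0.09+0.39j],[(-0.29+0j), (0.23-0.44j), 0.23+0.44j],[-0.66+0.00j, -0.77+0.00j, (-0.77-0j)]]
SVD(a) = [[-0.39,-0.44,0.81], [-0.44,-0.68,-0.58], [0.81,-0.58,0.07]] @ diag([0.4339404025039902, 0.2841464661282251, 0.06046910667040229]) @ [[0.3, 0.95, 0.11], [0.66, -0.29, 0.69], [0.69, -0.14, -0.71]]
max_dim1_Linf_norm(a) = 0.38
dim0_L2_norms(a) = [0.23, 0.42, 0.21]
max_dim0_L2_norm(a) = 0.42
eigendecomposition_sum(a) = [[(0.06+0j), (-0.05-0j), (-0.01+0j)], [(-0.02-0j), 0.02+0.00j, -0j], [-0.05-0.00j, 0.05+0.00j, 0.01-0.00j]] + [[(-0.08-0j), (-0.04+0.08j), -0.07-0.04j], [(-0.09-0.03j), (-0.07+0.08j), (-0.07-0.07j)], [0.03+0.15j, (0.17+0.04j), -0.04+0.14j]] + [[-0.08+0.00j, (-0.04-0.08j), -0.07+0.04j], [(-0.09+0.03j), -0.07-0.08j, -0.07+0.07j], [0.03-0.15j, (0.17-0.04j), -0.04-0.14j]]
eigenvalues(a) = [(0.09+0j), (-0.19+0.22j), (-0.19-0.22j)]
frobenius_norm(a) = 0.52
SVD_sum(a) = [[-0.05, -0.16, -0.02], [-0.06, -0.18, -0.02], [0.11, 0.33, 0.04]] + [[-0.08, 0.04, -0.09], [-0.13, 0.06, -0.13], [-0.11, 0.05, -0.11]] + [[0.03, -0.01, -0.03], [-0.02, 0.00, 0.03], [0.0, -0.0, -0.00]]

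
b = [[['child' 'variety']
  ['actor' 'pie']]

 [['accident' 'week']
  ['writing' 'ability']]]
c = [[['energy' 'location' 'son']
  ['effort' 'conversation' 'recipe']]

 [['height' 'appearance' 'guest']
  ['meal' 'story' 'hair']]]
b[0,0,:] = ['child', 'variety']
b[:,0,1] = ['variety', 'week']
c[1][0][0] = 'height'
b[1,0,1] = 'week'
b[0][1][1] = 'pie'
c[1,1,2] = 'hair'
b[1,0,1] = 'week'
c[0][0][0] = 'energy'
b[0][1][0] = 'actor'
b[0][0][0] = 'child'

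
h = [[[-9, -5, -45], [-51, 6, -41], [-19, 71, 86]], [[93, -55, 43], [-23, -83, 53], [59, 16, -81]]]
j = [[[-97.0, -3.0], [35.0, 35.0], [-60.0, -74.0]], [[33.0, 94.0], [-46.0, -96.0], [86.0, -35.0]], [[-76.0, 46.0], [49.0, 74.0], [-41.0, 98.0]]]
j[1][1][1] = -96.0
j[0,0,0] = -97.0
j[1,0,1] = 94.0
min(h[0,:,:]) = -51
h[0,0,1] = -5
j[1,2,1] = -35.0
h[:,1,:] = [[-51, 6, -41], [-23, -83, 53]]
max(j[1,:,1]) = 94.0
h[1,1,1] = -83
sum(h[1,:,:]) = 22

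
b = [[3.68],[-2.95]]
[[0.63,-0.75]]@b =[[4.53]]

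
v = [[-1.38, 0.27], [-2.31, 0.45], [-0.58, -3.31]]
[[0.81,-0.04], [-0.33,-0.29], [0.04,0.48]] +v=[[-0.57, 0.23],[-2.64, 0.16],[-0.54, -2.83]]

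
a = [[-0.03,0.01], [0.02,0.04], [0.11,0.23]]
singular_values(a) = [0.26, 0.03]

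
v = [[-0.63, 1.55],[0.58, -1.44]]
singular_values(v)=[2.28, 0.0]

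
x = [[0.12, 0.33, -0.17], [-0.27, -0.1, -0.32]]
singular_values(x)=[0.43, 0.39]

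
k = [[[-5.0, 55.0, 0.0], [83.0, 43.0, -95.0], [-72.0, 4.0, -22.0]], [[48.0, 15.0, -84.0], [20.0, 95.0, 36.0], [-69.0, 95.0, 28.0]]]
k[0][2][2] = -22.0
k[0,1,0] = 83.0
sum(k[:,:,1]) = 307.0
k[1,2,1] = 95.0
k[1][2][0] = -69.0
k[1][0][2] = -84.0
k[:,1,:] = [[83.0, 43.0, -95.0], [20.0, 95.0, 36.0]]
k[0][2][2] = -22.0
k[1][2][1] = 95.0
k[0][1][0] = 83.0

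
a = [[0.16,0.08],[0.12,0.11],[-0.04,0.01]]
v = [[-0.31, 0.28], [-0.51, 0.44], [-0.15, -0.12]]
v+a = [[-0.15, 0.36],[-0.39, 0.55],[-0.19, -0.11]]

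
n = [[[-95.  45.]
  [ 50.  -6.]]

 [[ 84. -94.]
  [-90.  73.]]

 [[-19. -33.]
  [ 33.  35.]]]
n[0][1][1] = -6.0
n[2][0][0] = -19.0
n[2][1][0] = 33.0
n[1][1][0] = -90.0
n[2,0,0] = -19.0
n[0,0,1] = 45.0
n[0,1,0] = 50.0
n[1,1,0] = -90.0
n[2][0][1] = -33.0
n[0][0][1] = 45.0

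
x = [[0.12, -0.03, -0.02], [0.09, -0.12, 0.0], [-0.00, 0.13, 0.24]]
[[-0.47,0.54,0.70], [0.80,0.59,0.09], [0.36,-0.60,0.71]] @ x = [[-0.01, 0.04, 0.18], [0.15, -0.08, 0.01], [-0.01, 0.15, 0.16]]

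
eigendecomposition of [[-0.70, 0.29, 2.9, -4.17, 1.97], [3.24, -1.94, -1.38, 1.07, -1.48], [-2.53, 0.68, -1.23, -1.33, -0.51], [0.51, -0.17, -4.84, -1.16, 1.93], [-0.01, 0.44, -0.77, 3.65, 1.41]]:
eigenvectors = [[0.38+0.00j, -0.20+0.00j, -0.06+0.57j, -0.06-0.57j, (-0.32+0j)], [(-0.46+0j), -0.21+0.00j, 0.61+0.00j, (0.61-0j), -0.94+0.00j], [(0.48+0j), (-0.14+0j), -0.28-0.16j, -0.28+0.16j, 0.05+0.00j], [(0.6+0j), (0.47+0j), 0.22-0.17j, 0.22+0.17j, (0.04+0j)], [-0.24+0.00j, 0.82+0.00j, (-0.26-0.21j), -0.26+0.21j, (0.14+0j)]]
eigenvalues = [(-5.31+0j), (3.54+0j), (-0.62+3.58j), (-0.62-3.58j), (-0.6+0j)]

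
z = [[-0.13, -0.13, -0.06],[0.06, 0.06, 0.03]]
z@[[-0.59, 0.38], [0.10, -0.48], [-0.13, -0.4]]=[[0.07, 0.04], [-0.03, -0.02]]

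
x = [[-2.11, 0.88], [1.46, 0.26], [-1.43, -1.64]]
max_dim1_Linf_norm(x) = 2.11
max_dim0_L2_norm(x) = 2.94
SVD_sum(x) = [[-1.91, -0.32], [1.46, 0.24], [-1.66, -0.27]] + [[-0.20, 1.2], [-0.00, 0.02], [0.23, -1.37]]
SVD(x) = [[-0.65,  -0.66], [0.5,  -0.01], [-0.57,  0.75]] @ diag([2.9618173968358725, 1.8406079723288093]) @ [[0.99, 0.16], [0.16, -0.99]]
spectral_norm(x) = 2.96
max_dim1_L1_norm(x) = 3.07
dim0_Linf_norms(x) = [2.11, 1.64]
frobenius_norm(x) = 3.49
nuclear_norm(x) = 4.80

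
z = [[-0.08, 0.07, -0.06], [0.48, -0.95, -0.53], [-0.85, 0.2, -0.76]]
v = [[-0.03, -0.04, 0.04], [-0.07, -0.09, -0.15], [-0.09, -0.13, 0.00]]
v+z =[[-0.11, 0.03, -0.02],  [0.41, -1.04, -0.68],  [-0.94, 0.07, -0.76]]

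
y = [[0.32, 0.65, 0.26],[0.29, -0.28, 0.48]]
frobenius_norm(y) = 0.99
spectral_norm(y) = 0.77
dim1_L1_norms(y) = [1.23, 1.05]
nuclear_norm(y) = 1.40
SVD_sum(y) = [[0.36, 0.58, 0.33], [0.06, 0.1, 0.06]] + [[-0.04, 0.07, -0.07], [0.23, -0.38, 0.42]]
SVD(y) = [[-0.99, -0.17], [-0.17, 0.99]] @ diag([0.7737308486786678, 0.6218846949419066]) @ [[-0.47,  -0.77,  -0.44], [0.37,  -0.62,  0.69]]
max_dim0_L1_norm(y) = 0.93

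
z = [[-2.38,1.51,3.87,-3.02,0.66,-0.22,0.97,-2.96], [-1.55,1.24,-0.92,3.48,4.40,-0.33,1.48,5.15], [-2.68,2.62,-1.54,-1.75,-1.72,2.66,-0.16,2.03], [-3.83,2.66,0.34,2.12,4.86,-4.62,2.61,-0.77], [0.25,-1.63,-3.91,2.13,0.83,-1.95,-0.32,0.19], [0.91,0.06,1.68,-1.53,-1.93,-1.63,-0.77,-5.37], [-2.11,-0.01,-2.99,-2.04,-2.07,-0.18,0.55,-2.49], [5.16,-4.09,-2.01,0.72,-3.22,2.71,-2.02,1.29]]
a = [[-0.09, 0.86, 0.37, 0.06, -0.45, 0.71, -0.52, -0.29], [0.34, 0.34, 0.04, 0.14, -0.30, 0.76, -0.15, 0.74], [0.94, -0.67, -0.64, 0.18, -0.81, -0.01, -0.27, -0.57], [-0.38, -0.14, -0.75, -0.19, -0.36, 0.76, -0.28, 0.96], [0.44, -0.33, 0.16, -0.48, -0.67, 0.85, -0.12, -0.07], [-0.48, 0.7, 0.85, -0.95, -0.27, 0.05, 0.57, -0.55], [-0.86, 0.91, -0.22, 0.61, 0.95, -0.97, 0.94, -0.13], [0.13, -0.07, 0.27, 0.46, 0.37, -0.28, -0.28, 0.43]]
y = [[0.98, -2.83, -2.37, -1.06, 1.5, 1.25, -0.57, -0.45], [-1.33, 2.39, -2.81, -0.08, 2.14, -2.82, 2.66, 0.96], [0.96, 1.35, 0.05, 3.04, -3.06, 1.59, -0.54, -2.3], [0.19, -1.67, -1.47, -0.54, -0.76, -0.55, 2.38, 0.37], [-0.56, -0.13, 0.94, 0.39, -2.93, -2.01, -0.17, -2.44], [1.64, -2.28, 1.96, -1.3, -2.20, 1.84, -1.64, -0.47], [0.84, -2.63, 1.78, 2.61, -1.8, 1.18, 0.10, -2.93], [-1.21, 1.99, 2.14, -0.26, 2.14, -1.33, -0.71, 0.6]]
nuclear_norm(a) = 10.01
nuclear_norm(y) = 30.94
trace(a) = 0.17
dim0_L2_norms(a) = [1.53, 1.66, 1.41, 1.34, 1.62, 1.84, 1.32, 1.55]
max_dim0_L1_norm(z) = 20.25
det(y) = 418.43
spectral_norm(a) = 2.91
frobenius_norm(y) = 13.79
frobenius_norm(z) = 19.71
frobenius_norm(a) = 4.36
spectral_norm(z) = 12.91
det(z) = -77.40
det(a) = -0.21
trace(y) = 2.49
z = y @ a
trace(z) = 0.48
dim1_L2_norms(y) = [4.48, 5.99, 5.43, 3.46, 4.47, 4.96, 5.55, 4.16]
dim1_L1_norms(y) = [11.01, 15.19, 12.89, 7.93, 9.57, 13.33, 13.87, 10.38]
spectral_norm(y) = 9.62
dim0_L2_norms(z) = [7.87, 6.09, 7.03, 6.35, 8.09, 6.51, 3.88, 8.76]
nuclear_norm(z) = 40.54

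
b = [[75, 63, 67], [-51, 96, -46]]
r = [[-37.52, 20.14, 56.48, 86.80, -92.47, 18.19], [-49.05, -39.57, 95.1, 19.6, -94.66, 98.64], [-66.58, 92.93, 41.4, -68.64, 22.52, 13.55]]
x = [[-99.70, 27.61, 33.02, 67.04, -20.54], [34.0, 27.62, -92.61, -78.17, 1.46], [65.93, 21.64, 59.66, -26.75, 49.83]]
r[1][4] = -94.66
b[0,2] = 67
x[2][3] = -26.75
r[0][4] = -92.47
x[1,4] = 1.46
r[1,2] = 95.1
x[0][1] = 27.61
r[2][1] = 92.93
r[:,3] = [86.8, 19.6, -68.64]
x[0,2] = 33.02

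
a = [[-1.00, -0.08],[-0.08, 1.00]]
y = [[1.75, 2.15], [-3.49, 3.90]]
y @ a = [[-1.92, 2.01], [3.18, 4.18]]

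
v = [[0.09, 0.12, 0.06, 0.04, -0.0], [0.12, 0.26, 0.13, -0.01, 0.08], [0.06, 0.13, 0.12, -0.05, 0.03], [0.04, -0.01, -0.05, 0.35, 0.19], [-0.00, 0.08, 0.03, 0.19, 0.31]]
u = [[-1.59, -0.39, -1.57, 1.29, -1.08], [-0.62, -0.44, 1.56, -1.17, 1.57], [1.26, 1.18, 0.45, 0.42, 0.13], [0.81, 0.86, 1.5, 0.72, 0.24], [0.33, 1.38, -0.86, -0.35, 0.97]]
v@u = [[-0.11, 0.02, 0.13, 0.03, 0.11], [-0.17, 0.09, 0.19, -0.13, 0.37], [-0.06, 0.06, 0.06, -0.07, 0.17], [0.23, 0.49, 0.26, 0.23, 0.20], [0.24, 0.59, 0.16, -0.05, 0.48]]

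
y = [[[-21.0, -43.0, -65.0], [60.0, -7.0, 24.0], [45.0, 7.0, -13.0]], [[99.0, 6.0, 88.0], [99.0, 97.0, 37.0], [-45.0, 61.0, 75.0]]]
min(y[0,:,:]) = -65.0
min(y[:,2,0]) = -45.0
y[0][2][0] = 45.0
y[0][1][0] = 60.0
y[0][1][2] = 24.0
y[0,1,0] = 60.0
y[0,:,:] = [[-21.0, -43.0, -65.0], [60.0, -7.0, 24.0], [45.0, 7.0, -13.0]]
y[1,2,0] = -45.0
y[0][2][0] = 45.0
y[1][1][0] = 99.0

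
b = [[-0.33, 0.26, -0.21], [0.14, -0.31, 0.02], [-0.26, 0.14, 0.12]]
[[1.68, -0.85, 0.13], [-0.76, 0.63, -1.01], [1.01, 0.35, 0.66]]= b@[[-4.04, -1.24, 0.82], [0.55, -2.41, 3.82], [-0.96, 3.01, 2.83]]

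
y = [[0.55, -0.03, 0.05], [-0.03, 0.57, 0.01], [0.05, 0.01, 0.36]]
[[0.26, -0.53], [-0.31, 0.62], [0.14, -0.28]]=y @ [[0.42, -0.85], [-0.52, 1.05], [0.34, -0.69]]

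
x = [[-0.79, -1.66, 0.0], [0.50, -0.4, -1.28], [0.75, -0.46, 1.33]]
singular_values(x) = [1.87, 1.84, 1.04]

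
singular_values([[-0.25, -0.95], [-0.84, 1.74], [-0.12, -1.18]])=[2.36, 0.73]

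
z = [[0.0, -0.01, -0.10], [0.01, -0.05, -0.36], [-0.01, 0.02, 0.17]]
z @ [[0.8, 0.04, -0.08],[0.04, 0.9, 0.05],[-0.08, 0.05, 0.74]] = [[0.01, -0.01, -0.07],  [0.03, -0.06, -0.27],  [-0.02, 0.03, 0.13]]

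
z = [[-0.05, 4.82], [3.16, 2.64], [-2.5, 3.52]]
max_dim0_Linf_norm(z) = 4.82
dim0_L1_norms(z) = [5.71, 10.98]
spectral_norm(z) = 6.53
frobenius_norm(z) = 7.67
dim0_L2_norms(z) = [4.03, 6.53]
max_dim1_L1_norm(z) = 6.02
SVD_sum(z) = [[-0.13, 4.82], [-0.07, 2.55], [-0.09, 3.58]] + [[0.08, 0.0], [3.23, 0.09], [-2.41, -0.06]]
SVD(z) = [[-0.74, -0.02], [-0.39, -0.80], [-0.55, 0.6]] @ diag([6.527702926780316, 4.027355770192608]) @ [[0.03, -1.00], [-1.0, -0.03]]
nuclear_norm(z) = 10.56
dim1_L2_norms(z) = [4.82, 4.12, 4.32]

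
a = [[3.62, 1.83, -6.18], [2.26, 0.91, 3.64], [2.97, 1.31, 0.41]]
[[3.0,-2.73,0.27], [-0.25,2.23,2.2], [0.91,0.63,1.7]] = a@ [[0.44, 0.06, 0.55], [-0.21, 0.18, -0.03], [-0.29, 0.53, 0.27]]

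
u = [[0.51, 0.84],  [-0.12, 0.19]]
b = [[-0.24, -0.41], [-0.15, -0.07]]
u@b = [[-0.25, -0.27], [0.00, 0.04]]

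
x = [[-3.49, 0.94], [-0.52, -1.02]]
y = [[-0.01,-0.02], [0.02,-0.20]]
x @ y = [[0.05,-0.12],  [-0.02,0.21]]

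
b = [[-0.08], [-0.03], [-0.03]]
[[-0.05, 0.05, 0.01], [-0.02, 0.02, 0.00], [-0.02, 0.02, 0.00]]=b@[[0.66,  -0.61,  -0.08]]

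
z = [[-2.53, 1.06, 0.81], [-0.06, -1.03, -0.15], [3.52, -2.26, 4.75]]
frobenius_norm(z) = 7.02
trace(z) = 1.19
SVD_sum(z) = [[-0.87,0.54,-0.97],[0.16,-0.1,0.18],[3.88,-2.41,4.34]] + [[-1.61, 0.64, 1.79], [0.21, -0.09, -0.24], [-0.37, 0.15, 0.41]] + [[-0.06, -0.12, -0.01], [-0.43, -0.85, -0.09], [0.00, 0.01, 0.0]]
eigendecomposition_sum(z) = [[0.23,-0.14,0.5], [-0.06,0.04,-0.12], [2.25,-1.4,4.90]] + [[-2.75, 1.95, 0.33], [0.01, -0.01, -0.0], [1.27, -0.90, -0.15]] + [[-0.01, -0.74, -0.02], [-0.02, -1.06, -0.02], [0.00, 0.04, 0.00]]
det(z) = 16.02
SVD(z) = [[-0.22, -0.97, -0.13],[0.04, 0.13, -0.99],[0.98, -0.22, 0.01]] @ diag([6.463755833814663, 2.5728289450739226, 0.9635931403952153]) @ [[0.62, -0.38, 0.69], [0.65, -0.26, -0.72], [0.45, 0.89, 0.09]]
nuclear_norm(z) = 10.00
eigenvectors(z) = [[0.10, -0.91, 0.58], [-0.03, 0.00, 0.82], [0.99, 0.42, -0.03]]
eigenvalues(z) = [5.17, -2.91, -1.07]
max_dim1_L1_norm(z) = 10.53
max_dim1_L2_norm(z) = 6.33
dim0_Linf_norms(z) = [3.52, 2.26, 4.75]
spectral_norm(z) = 6.46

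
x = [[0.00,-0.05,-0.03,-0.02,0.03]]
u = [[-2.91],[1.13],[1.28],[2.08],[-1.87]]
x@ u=[[-0.19]]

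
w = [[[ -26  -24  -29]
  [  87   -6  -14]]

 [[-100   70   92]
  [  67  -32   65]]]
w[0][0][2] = -29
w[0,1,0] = 87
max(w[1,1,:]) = 67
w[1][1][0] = 67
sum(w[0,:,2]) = -43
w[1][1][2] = 65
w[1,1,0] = 67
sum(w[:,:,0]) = 28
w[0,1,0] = 87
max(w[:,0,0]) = -26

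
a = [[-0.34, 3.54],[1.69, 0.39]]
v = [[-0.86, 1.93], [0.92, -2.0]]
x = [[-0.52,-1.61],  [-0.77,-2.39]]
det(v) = -0.06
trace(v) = -2.86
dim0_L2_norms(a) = [1.72, 3.56]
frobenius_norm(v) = 3.05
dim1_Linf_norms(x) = [1.61, 2.39]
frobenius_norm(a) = 3.96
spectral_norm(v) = 3.05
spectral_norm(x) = 3.03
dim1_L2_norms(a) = [3.56, 1.73]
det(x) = 0.00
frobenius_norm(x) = 3.03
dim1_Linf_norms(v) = [1.93, 2.0]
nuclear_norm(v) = 3.07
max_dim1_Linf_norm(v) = 2.0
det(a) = -6.12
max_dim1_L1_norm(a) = 3.88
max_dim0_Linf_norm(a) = 3.54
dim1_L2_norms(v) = [2.11, 2.2]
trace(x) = -2.91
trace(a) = 0.05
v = x + a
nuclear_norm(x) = 3.03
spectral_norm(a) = 3.57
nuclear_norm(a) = 5.28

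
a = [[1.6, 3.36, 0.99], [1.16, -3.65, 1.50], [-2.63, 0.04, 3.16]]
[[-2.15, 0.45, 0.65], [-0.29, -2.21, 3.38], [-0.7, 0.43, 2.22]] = a @ [[-0.41, -0.41, 0.45], [-0.28, 0.39, -0.34], [-0.56, -0.21, 1.08]]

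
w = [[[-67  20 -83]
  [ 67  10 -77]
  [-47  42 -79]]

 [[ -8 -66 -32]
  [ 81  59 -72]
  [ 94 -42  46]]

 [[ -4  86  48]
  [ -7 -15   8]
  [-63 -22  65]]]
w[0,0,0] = -67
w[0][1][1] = 10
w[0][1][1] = 10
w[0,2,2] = -79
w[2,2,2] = 65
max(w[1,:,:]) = 94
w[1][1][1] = 59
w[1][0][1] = -66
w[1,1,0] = 81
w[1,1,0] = 81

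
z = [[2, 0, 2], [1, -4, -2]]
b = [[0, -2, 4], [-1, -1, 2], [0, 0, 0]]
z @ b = [[0, -4, 8], [4, 2, -4]]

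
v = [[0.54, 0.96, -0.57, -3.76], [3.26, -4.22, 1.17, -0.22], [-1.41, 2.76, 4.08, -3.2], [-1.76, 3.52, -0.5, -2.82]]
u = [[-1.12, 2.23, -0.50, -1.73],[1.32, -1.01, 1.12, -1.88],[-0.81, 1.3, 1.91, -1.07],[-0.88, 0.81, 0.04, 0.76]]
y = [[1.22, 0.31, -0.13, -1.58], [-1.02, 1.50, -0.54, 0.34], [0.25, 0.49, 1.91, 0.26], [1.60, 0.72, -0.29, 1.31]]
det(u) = -0.08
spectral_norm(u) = 3.67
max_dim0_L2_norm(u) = 2.89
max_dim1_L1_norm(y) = 3.92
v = y @ u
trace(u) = 0.54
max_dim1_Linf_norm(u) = 2.23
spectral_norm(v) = 8.29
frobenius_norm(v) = 10.28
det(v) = -0.43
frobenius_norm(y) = 4.09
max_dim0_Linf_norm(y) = 1.91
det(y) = 15.99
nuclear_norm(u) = 8.53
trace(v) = -2.42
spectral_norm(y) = 2.30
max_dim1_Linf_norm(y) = 1.91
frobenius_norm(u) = 5.12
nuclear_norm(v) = 16.78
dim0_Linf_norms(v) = [3.26, 4.22, 4.08, 3.76]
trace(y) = 5.94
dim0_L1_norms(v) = [6.97, 11.46, 6.32, 10.0]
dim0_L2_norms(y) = [2.27, 1.76, 2.01, 2.1]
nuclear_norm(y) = 8.09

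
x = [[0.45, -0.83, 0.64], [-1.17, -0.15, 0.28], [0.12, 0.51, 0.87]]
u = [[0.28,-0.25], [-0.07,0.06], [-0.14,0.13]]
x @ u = [[0.09, -0.08],[-0.36, 0.32],[-0.12, 0.11]]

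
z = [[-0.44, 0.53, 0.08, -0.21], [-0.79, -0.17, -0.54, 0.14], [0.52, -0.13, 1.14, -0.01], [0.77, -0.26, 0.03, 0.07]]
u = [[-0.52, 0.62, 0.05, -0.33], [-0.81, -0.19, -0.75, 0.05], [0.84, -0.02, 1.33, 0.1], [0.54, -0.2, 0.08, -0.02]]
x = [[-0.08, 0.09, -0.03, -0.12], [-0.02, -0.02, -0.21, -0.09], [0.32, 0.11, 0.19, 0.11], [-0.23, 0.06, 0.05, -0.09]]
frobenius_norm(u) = 2.20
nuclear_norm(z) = 3.04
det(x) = -0.00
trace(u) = 0.60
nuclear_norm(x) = 0.89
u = x + z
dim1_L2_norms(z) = [0.72, 0.98, 1.26, 0.82]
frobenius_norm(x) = 0.56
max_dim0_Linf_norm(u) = 1.33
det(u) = -0.06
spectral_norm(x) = 0.48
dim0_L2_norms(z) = [1.3, 0.63, 1.26, 0.26]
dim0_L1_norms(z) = [2.52, 1.09, 1.79, 0.43]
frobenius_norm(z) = 1.93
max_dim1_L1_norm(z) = 1.8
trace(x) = 0.00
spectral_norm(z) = 1.64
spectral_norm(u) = 1.97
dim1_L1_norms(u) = [1.52, 1.8, 2.29, 0.84]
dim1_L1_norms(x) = [0.32, 0.34, 0.73, 0.43]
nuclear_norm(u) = 3.33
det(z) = 0.00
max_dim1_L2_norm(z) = 1.26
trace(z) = 0.60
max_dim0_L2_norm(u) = 1.53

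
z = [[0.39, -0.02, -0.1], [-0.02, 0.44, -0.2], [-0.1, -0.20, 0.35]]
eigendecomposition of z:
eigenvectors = [[-0.37, -0.9, -0.23], [-0.55, 0.41, -0.73], [-0.75, 0.14, 0.65]]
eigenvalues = [0.15, 0.41, 0.61]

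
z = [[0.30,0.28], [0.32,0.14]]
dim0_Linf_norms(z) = [0.32, 0.28]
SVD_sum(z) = [[0.33, 0.23], [0.28, 0.20]] + [[-0.03,0.05], [0.04,-0.06]]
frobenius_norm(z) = 0.54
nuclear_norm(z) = 0.62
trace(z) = 0.44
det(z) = -0.05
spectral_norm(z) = 0.53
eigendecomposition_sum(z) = [[0.33, 0.24], [0.27, 0.2]] + [[-0.03, 0.04], [0.05, -0.06]]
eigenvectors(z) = [[0.77, -0.58],[0.63, 0.81]]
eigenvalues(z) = [0.53, -0.09]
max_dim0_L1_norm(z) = 0.62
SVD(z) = [[-0.76, -0.64], [-0.64, 0.76]] @ diag([0.5313907142689458, 0.08957627358145526]) @ [[-0.82, -0.57], [0.57, -0.82]]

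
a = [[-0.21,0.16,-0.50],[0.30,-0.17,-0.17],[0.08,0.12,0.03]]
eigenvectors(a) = [[0.68+0.00j, -0.52-0.32j, -0.52+0.32j], [(-0.73+0j), (-0.64+0j), (-0.64-0j)], [(0.07+0j), -0.12+0.44j, (-0.12-0.44j)]]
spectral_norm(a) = 0.57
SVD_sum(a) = [[-0.22,0.16,-0.49], [0.01,-0.0,0.01], [0.01,-0.01,0.02]] + [[0.01, -0.0, -0.01], [0.29, -0.17, -0.18], [-0.00, 0.0, 0.0]] + [[0.0, 0.01, 0.0], [0.0, 0.00, 0.0], [0.08, 0.12, 0.01]]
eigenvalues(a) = [(-0.43+0j), (0.04+0.27j), (0.04-0.27j)]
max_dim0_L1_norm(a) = 0.7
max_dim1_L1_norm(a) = 0.87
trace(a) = -0.35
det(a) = -0.03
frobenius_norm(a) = 0.70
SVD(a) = [[-1.0, -0.03, 0.04], [0.03, -1.00, 0.01], [0.04, 0.01, 1.00]] @ diag([0.5660251095039582, 0.38427945090612475, 0.14541278837268506]) @ [[0.39, -0.28, 0.88],[-0.76, 0.43, 0.48],[0.52, 0.86, 0.04]]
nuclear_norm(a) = 1.10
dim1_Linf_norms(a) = [0.5, 0.3, 0.12]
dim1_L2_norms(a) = [0.57, 0.38, 0.15]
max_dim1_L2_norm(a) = 0.57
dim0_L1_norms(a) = [0.59, 0.45, 0.7]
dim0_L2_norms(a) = [0.37, 0.26, 0.53]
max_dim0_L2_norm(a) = 0.53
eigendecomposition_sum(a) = [[(-0.21+0j), 0.20-0.00j, -0.15+0.00j],[(0.22-0j), (-0.21+0j), 0.16-0.00j],[-0.02+0.00j, (0.02-0j), -0.02+0.00j]] + [[-0.00+0.07j, -0.02+0.06j, (-0.17-0.02j)], [0.04+0.06j, 0.02+0.07j, -0.17+0.08j], [(0.05-0.01j), 0.05-0.00j, 0.02+0.13j]] + [[(-0-0.07j), -0.02-0.06j, (-0.17+0.02j)], [(0.04-0.06j), (0.02-0.07j), -0.17-0.08j], [0.05+0.01j, 0.05+0.00j, 0.02-0.13j]]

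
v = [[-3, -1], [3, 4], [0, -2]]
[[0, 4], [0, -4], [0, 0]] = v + [[3, 5], [-3, -8], [0, 2]]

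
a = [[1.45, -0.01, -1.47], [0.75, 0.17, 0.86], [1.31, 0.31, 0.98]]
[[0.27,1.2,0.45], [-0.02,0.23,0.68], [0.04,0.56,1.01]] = a @ [[0.05, 0.54, 0.63], [0.35, 0.44, -0.41], [-0.14, -0.29, 0.32]]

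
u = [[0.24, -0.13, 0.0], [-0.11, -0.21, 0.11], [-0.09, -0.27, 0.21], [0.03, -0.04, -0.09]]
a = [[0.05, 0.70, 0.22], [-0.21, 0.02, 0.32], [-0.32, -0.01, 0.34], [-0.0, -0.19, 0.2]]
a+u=[[0.29, 0.57, 0.22], [-0.32, -0.19, 0.43], [-0.41, -0.28, 0.55], [0.03, -0.23, 0.11]]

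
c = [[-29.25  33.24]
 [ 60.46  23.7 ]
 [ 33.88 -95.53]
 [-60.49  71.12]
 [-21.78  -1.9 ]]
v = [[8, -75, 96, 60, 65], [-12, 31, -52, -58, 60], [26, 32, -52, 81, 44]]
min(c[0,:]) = -29.25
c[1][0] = 60.46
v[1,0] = -12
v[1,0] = -12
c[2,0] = 33.88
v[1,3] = -58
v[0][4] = 65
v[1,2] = -52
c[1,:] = [60.46, 23.7]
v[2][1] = 32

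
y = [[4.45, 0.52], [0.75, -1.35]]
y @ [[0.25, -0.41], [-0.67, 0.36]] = [[0.76, -1.64], [1.09, -0.79]]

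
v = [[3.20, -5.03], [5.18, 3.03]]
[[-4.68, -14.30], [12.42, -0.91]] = v@[[1.35, -1.34], [1.79, 1.99]]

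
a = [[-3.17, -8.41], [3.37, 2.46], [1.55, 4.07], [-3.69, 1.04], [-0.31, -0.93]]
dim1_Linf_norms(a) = [8.41, 3.37, 4.07, 3.69, 0.93]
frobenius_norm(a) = 11.52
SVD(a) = [[-0.84, -0.2], [0.35, -0.44], [0.41, 0.09], [-0.07, 0.87], [-0.09, -0.03]] @ diag([10.672708815166008, 4.347974993796292]) @ [[0.44, 0.90],[-0.90, 0.44]]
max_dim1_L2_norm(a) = 8.99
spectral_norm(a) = 10.67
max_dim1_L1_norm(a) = 11.58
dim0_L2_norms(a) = [6.13, 9.76]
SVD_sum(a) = [[-3.96, -8.02], [1.64, 3.32], [1.92, 3.89], [-0.31, -0.63], [-0.43, -0.87]] + [[0.79,-0.39],  [1.73,-0.86],  [-0.37,0.18],  [-3.38,1.67],  [0.12,-0.06]]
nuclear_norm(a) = 15.02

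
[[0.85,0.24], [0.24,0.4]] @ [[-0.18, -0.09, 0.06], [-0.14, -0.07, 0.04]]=[[-0.19, -0.09, 0.06], [-0.1, -0.05, 0.03]]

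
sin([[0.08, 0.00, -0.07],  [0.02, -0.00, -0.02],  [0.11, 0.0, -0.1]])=[[0.08, 0.0, -0.07], [0.02, 0.00, -0.02], [0.11, 0.00, -0.1]]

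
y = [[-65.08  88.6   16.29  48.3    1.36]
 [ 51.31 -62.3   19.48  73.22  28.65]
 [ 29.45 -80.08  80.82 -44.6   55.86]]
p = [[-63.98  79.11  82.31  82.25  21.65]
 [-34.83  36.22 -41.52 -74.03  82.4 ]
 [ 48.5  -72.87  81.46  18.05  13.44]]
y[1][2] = 19.48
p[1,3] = -74.03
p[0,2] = 82.31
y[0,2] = 16.29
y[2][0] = 29.45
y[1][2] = 19.48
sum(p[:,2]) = 122.25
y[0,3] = 48.3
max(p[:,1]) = 79.11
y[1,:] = [51.31, -62.3, 19.48, 73.22, 28.65]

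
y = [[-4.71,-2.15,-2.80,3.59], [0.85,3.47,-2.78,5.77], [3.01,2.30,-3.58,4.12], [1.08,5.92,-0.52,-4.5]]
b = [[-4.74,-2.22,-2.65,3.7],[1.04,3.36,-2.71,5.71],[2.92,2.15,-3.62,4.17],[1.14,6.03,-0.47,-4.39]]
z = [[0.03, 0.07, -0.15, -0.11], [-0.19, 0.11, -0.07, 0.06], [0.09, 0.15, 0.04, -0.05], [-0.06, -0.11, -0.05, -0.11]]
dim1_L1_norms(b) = [13.31, 12.82, 12.86, 12.03]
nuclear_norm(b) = 24.82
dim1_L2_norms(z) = [0.2, 0.24, 0.19, 0.17]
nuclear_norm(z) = 0.76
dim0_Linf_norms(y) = [4.71, 5.92, 3.58, 5.77]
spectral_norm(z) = 0.24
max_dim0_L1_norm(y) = 17.98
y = z + b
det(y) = -651.76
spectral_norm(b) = 10.14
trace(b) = -9.39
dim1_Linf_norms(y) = [4.71, 5.77, 4.12, 5.92]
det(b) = -617.50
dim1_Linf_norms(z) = [0.15, 0.19, 0.15, 0.11]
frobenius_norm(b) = 14.19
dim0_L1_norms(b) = [9.84, 13.76, 9.45, 17.97]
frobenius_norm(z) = 0.40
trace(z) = 0.07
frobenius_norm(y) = 14.22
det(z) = -0.00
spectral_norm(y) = 10.17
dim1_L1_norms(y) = [13.25, 12.87, 13.01, 12.02]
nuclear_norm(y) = 24.97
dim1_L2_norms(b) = [6.94, 7.23, 6.61, 7.56]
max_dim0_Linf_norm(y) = 5.92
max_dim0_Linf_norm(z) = 0.19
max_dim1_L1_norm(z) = 0.43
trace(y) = -9.32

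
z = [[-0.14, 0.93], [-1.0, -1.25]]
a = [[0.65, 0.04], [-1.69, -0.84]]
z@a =[[-1.66, -0.79], [1.46, 1.01]]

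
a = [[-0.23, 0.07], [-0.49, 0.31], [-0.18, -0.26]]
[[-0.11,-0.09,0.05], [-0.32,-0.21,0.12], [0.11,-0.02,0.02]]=a @ [[0.27,0.33,-0.21], [-0.62,-0.15,0.06]]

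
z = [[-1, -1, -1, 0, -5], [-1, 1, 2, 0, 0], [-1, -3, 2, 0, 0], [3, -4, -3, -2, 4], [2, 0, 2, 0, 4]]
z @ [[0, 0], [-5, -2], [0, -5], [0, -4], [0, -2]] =[[5, 17], [-5, -12], [15, -4], [20, 23], [0, -18]]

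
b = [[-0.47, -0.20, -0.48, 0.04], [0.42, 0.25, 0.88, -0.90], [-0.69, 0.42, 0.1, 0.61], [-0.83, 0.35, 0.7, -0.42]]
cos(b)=[[0.79,  0.07,  -0.01,  0.07], [-0.01,  0.98,  0.25,  -0.33], [0.02,  -0.23,  0.46,  0.28], [-0.19,  -0.19,  -0.22,  0.87]]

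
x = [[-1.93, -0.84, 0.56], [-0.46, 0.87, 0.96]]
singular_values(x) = [2.21, 1.32]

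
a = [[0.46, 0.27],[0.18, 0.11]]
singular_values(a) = [0.57, 0.0]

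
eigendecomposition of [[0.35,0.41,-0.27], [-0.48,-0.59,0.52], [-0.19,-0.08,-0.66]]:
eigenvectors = [[-0.72,-0.57,0.42], [0.69,0.82,-0.72], [0.12,0.09,0.54]]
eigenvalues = [0.0, -0.2, -0.7]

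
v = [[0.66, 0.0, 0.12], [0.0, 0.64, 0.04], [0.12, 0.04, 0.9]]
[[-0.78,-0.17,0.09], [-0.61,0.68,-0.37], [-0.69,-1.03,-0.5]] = v@[[-1.07, -0.04, 0.24], [-0.91, 1.13, -0.55], [-0.58, -1.19, -0.56]]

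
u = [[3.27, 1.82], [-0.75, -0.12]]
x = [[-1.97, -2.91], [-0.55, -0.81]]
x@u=[[-4.26, -3.24], [-1.19, -0.90]]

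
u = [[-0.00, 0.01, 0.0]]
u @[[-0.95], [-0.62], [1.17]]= [[-0.01]]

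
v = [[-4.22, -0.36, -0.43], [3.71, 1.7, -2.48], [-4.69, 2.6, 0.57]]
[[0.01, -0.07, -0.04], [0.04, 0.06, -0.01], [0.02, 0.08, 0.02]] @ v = [[-0.11, -0.23, 0.15],[0.1, 0.06, -0.17],[0.12, 0.18, -0.20]]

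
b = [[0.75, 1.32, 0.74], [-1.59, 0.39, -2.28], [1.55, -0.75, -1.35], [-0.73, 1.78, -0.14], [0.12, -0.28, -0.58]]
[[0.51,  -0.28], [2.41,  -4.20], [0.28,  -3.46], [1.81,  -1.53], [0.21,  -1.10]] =b @ [[-0.10, -0.79],[0.91, -1.01],[-0.83, 2.22]]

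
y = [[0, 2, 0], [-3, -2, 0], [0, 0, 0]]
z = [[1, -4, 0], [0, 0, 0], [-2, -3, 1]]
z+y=[[1, -2, 0], [-3, -2, 0], [-2, -3, 1]]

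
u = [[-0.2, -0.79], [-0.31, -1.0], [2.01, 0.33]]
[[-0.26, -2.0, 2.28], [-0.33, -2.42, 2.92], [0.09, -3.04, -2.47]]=u @ [[-0.01, -2.01, -0.79], [0.33, 3.04, -2.68]]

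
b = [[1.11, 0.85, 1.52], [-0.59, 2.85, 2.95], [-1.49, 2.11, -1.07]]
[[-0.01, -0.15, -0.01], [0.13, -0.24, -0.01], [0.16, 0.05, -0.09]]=b @ [[-0.03, -0.03, -0.02], [0.05, -0.03, -0.04], [-0.01, -0.06, 0.03]]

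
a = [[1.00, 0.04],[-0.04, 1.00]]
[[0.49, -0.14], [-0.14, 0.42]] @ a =[[0.5, -0.12], [-0.16, 0.41]]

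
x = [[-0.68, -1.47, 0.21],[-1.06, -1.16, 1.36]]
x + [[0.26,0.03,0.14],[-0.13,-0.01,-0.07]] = [[-0.42, -1.44, 0.35], [-1.19, -1.17, 1.29]]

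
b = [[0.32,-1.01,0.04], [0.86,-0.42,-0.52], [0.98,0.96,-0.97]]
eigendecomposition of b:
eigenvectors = [[(-0.58+0j), 0.05-0.39j, 0.05+0.39j], [(-0.21+0j), -0.38-0.38j, -0.38+0.38j], [(-0.79+0j), (-0.75+0j), (-0.75-0j)]]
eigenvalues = [(0.01+0j), (-0.54+1j), (-0.54-1j)]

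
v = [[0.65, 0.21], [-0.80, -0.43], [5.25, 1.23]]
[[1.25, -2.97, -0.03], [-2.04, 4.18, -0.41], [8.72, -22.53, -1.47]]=v@[[0.97, -3.57, -0.89], [2.95, -3.08, 2.60]]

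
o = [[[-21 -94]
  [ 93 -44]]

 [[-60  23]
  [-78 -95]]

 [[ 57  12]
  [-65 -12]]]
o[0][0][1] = -94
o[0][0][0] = -21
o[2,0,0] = 57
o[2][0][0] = 57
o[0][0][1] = -94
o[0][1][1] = -44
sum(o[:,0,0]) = -24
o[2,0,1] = 12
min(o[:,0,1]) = -94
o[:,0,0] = [-21, -60, 57]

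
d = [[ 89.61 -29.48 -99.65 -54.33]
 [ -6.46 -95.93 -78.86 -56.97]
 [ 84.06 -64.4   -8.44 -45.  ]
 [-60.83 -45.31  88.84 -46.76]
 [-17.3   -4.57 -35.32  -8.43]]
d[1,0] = -6.46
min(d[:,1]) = -95.93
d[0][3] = -54.33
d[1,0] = -6.46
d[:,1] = [-29.48, -95.93, -64.4, -45.31, -4.57]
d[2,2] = -8.44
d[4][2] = -35.32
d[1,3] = -56.97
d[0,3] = -54.33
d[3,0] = -60.83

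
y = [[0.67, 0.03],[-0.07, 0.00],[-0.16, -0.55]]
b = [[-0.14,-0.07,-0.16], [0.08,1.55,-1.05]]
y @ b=[[-0.09,-0.0,-0.14], [0.01,0.00,0.01], [-0.02,-0.84,0.6]]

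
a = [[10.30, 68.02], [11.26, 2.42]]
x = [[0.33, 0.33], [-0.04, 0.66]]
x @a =[[7.11,23.25], [7.02,-1.12]]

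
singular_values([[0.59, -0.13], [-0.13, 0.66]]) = [0.76, 0.49]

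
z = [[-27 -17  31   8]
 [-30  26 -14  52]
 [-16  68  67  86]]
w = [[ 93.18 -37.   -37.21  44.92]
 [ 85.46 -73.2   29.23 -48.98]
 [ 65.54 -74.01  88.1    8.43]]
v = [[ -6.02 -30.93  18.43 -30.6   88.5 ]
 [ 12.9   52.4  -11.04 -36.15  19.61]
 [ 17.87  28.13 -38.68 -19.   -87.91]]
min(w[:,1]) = -74.01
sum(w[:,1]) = -184.21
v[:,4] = [88.5, 19.61, -87.91]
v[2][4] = -87.91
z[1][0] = -30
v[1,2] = -11.04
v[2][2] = -38.68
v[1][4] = 19.61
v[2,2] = -38.68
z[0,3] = 8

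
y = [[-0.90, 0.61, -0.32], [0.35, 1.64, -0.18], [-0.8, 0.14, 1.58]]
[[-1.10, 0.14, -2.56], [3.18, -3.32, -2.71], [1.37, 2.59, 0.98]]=y @[[1.81, -1.58, 1.17],[1.73, -1.58, -1.75],[1.63, 0.98, 1.37]]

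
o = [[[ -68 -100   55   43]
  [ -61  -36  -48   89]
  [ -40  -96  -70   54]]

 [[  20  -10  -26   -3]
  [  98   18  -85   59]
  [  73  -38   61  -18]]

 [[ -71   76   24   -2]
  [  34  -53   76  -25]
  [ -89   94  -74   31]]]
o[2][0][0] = -71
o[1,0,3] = -3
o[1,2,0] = 73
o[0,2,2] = -70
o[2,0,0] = -71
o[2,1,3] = -25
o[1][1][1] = 18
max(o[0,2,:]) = 54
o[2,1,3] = -25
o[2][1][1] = -53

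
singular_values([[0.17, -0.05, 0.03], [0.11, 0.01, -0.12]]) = [0.21, 0.12]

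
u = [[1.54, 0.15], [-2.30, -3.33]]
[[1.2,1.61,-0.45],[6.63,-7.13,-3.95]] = u @ [[1.04, 0.90, -0.44],[-2.71, 1.52, 1.49]]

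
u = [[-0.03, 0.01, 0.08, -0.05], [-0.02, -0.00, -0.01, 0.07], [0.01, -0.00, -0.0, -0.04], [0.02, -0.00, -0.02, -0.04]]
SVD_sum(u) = [[-0.00, 0.01, 0.05, -0.07], [0.0, -0.00, -0.03, 0.05], [-0.00, 0.00, 0.02, -0.03], [-0.00, 0.0, 0.01, -0.02]] + [[-0.03, 0.00, 0.03, 0.02], [-0.02, 0.00, 0.03, 0.02], [0.01, -0.0, -0.02, -0.01], [0.02, -0.00, -0.03, -0.02]] + [[-0.00, 0.0, -0.0, -0.0],[-0.0, 0.0, -0.0, -0.0],[-0.0, 0.00, -0.00, -0.0],[-0.0, 0.0, -0.0, -0.0]] + [[0.0, 0.00, 0.0, 0.00], [-0.00, -0.00, -0.0, -0.00], [-0.00, -0.0, -0.00, -0.00], [0.00, 0.00, 0.0, 0.00]]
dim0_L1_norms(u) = [0.08, 0.01, 0.11, 0.2]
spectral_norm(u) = 0.11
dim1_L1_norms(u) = [0.17, 0.1, 0.05, 0.08]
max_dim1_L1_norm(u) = 0.17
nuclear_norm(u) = 0.20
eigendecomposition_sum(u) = [[0.0,-0.0,-0.01,-0.00], [-0.04,0.01,0.07,0.02], [0.03,-0.01,-0.05,-0.01], [0.04,-0.01,-0.06,-0.02]] + [[-0.04, 0.02, 0.1, -0.05], [0.02, -0.01, -0.05, 0.03], [-0.02, 0.01, 0.05, -0.03], [-0.02, 0.01, 0.05, -0.03]] + [[-0.00,-0.0,0.01,-0.01], [0.0,0.00,-0.02,0.02], [-0.00,-0.00,0.01,-0.01], [-0.00,-0.0,0.00,-0.00]] + [[0.00, -0.01, -0.03, 0.01], [0.0, -0.00, -0.01, 0.0], [0.0, -0.0, -0.01, 0.01], [0.00, -0.00, -0.01, 0.0]]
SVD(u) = [[-0.76,-0.6,-0.21,0.11],[0.55,-0.48,-0.67,-0.11],[-0.29,0.32,-0.31,-0.85],[-0.19,0.56,-0.63,0.50]] @ diag([0.11465102821657494, 0.07889931135440621, 0.00533821468654535, 0.0012425218883225632]) @ [[0.05,  -0.07,  -0.55,  0.83], [0.53,  -0.08,  -0.69,  -0.49], [0.76,  -0.4,  0.46,  0.23], [0.38,  0.91,  0.1,  0.12]]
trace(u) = -0.07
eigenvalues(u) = [-0.05, -0.02, 0.01, -0.01]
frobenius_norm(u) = 0.14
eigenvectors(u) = [[0.06, -0.76, -0.33, 0.84],[-0.68, 0.38, 0.9, 0.27],[0.44, -0.38, -0.28, 0.38],[0.59, -0.38, -0.02, 0.27]]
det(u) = -0.00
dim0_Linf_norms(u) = [0.03, 0.01, 0.08, 0.07]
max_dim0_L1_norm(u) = 0.2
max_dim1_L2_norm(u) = 0.1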